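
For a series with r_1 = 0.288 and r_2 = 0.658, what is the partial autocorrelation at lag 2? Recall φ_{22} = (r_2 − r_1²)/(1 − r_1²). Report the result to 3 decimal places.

0.627

φ_{22} = (r_2 − r_1²) / (1 − r_1²)
r_1² = (0.288)² = 0.082944
Numerator = 0.658 − 0.0829 = 0.5751; denominator = 1 − 0.0829 = 0.9171
φ_{22} = 0.5751 / 0.9171 = 0.627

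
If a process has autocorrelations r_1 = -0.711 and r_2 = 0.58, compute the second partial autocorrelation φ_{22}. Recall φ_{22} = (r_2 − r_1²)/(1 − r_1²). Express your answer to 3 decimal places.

φ_{22} = (r_2 − r_1²) / (1 − r_1²)
r_1² = (-0.711)² = 0.505521
Numerator = 0.58 − 0.5055 = 0.0745; denominator = 1 − 0.5055 = 0.4945
φ_{22} = 0.0745 / 0.4945 = 0.151

0.151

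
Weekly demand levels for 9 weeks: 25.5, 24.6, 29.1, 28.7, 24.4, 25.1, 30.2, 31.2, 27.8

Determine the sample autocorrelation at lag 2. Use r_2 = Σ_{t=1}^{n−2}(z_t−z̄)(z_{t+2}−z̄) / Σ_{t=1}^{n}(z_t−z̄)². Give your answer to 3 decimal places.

-0.587

Mean z̄ = (25.5 + 24.6 + 29.1 + 28.7 + 24.4 + 25.1 + 30.2 + 31.2 + 27.8)/9 = 27.4000
Numerator Σ_{t=1}^{7}(z_t−z̄)(z_{t+2}−z̄) = -30.9800
Denominator Σ(z_t−z̄)² = 52.7600
r_2 = -30.9800 / 52.7600 = -0.587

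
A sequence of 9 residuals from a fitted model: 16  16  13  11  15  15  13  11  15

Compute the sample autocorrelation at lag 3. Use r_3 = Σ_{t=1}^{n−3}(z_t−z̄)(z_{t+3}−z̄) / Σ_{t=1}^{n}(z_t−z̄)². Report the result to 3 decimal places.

-0.134

Mean z̄ = (16 + 16 + 13 + 11 + 15 + 15 + 13 + 11 + 15)/9 = 13.8889
Σ(z_t−z̄)(z_{t+3}−z̄) = (-6.0988) + (2.3457) + (-0.9877) + (2.5679) + (-3.2099) + (1.2346) = -4.1481
Denominator Σ(z_t−z̄)² = 30.8889
r_3 = -4.1481 / 30.8889 = -0.134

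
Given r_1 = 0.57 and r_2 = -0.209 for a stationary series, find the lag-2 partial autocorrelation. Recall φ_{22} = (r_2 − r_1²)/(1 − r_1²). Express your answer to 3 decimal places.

φ_{22} = (r_2 − r_1²) / (1 − r_1²)
r_1² = (0.57)² = 0.3249
Numerator = -0.209 − 0.3249 = -0.5339; denominator = 1 − 0.3249 = 0.6751
φ_{22} = -0.5339 / 0.6751 = -0.791

-0.791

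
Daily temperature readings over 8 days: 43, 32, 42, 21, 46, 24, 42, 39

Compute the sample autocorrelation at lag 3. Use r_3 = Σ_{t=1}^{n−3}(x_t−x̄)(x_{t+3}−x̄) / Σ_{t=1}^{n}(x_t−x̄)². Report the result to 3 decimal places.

-0.450

Mean x̄ = (43 + 32 + 42 + 21 + 46 + 24 + 42 + 39)/8 = 36.1250
Deviations from mean: 6.8750, -4.1250, 5.8750, -15.1250, 9.8750, -12.1250, 5.8750, 2.8750
Numerator Σ_{t=1}^{5}(x_t−x̄)(x_{t+3}−x̄) = -276.4219
Denominator Σ(x_t−x̄)² = 614.8750
r_3 = -276.4219 / 614.8750 = -0.450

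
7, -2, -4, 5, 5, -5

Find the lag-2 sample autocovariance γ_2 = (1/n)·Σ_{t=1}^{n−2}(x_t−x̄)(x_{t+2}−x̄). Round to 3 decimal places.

Mean x̄ = (7 − 2 − 4 + 5 + 5 − 5)/6 = 1.0000
Deviations: 6.0000, -3.0000, -5.0000, 4.0000, 4.0000, -6.0000
Σ_{t=1}^{4}(x_t−x̄)(x_{t+2}−x̄) = -86.0000
γ_2 = -86.0000 / 6 = -14.333

-14.333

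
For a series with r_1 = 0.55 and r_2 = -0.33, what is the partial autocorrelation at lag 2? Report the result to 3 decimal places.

φ_{22} = (r_2 − r_1²) / (1 − r_1²)
r_1² = (0.55)² = 0.3025
Numerator = -0.33 − 0.3025 = -0.6325; denominator = 1 − 0.3025 = 0.6975
φ_{22} = -0.6325 / 0.6975 = -0.907

-0.907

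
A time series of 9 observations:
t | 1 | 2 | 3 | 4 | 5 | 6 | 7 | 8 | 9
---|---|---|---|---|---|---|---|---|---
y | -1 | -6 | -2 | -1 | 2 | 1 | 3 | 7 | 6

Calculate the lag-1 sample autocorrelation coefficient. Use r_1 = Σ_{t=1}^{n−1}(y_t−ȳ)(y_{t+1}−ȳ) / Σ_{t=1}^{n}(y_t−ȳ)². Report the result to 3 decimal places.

0.614

Mean ȳ = (-1 − 6 − 2 − 1 + 2 + 1 + 3 + 7 + 6)/9 = 1.0000
Numerator Σ_{t=1}^{8}(y_t−ȳ)(y_{t+1}−ȳ) = 81.0000
Denominator Σ(y_t−ȳ)² = 132.0000
r_1 = 81.0000 / 132.0000 = 0.614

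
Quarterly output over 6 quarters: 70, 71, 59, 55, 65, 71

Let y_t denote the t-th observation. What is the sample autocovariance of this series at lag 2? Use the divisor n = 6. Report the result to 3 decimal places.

Mean ȳ = (70 + 71 + 59 + 55 + 65 + 71)/6 = 65.1667
Deviations: 4.8333, 5.8333, -6.1667, -10.1667, -0.1667, 5.8333
Σ_{t=1}^{4}(y_t−ȳ)(y_{t+2}−ȳ) = -147.3889
γ_2 = -147.3889 / 6 = -24.565

-24.565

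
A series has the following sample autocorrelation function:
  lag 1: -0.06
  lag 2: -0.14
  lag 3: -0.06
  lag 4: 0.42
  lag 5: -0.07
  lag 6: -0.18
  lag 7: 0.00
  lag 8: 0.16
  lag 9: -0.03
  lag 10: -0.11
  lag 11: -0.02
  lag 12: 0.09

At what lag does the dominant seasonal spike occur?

4

The largest autocorrelation is r_4 = 0.42, with a weaker echo at lag 8 (0.16); the remaining lags stay at or below 0.09.
The dominant spike at lag 4 indicates a seasonal period of 4.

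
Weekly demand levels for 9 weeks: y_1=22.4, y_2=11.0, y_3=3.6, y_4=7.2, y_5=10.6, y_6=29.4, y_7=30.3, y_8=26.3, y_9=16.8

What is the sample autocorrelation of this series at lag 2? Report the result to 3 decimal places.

Mean ȳ = (22.4 + 11.0 + 3.6 + 7.2 + 10.6 + 29.4 + 30.3 + 26.3 + 16.8)/9 = 17.5111
Σ(y_t−ȳ)(y_{t+2}−ȳ) = (-68.0099) + (67.1368) + (96.1412) + (-122.5877) + (-88.3854) + (104.4901) + (-9.0943) = -20.3091
Denominator Σ(y_t−ȳ)² = 796.5489
r_2 = -20.3091 / 796.5489 = -0.025

-0.025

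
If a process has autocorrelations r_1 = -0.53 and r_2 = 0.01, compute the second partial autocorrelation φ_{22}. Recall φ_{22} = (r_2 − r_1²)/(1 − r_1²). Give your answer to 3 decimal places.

φ_{22} = (r_2 − r_1²) / (1 − r_1²)
r_1² = (-0.53)² = 0.2809
Numerator = 0.01 − 0.2809 = -0.2709; denominator = 1 − 0.2809 = 0.7191
φ_{22} = -0.2709 / 0.7191 = -0.377

-0.377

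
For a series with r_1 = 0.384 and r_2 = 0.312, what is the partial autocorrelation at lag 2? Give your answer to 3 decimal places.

0.193

φ_{22} = (r_2 − r_1²) / (1 − r_1²)
r_1² = (0.384)² = 0.147456
Numerator = 0.312 − 0.1475 = 0.1645; denominator = 1 − 0.1475 = 0.8525
φ_{22} = 0.1645 / 0.8525 = 0.193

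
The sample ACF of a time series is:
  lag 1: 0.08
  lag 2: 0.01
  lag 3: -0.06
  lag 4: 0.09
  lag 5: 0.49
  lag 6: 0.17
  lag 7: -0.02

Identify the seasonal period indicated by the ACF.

5

The largest autocorrelation is r_5 = 0.49; the remaining lags stay at or below 0.17.
The dominant spike at lag 5 indicates a seasonal period of 5.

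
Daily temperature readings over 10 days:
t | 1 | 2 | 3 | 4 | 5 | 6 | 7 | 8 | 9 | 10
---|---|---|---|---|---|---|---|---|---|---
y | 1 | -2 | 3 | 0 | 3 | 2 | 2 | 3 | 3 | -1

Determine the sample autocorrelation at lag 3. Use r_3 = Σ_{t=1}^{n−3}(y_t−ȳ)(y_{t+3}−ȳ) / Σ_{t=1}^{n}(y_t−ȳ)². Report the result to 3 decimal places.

-0.088

Mean ȳ = (1 − 2 + 3 + 0 + 3 + 2 + 2 + 3 + 3 − 1)/10 = 1.4000
Σ(y_t−ȳ)(y_{t+3}−ȳ) = (0.5600) + (-5.4400) + (0.9600) + (-0.8400) + (2.5600) + (0.9600) + (-1.4400) = -2.6800
Denominator Σ(y_t−ȳ)² = 30.4000
r_3 = -2.6800 / 30.4000 = -0.088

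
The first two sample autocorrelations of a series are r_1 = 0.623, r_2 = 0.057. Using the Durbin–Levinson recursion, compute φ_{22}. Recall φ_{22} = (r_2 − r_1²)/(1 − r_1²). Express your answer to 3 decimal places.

φ_{22} = (r_2 − r_1²) / (1 − r_1²)
r_1² = (0.623)² = 0.388129
Numerator = 0.057 − 0.3881 = -0.3311; denominator = 1 − 0.3881 = 0.6119
φ_{22} = -0.3311 / 0.6119 = -0.541

-0.541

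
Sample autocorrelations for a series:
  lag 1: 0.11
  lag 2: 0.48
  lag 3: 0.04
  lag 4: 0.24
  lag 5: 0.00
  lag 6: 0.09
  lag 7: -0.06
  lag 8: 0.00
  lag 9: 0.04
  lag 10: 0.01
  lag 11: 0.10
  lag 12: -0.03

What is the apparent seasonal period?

2

The largest autocorrelation is r_2 = 0.48, with a weaker echo at lag 4 (0.24); the remaining lags stay at or below 0.11.
The dominant spike at lag 2 indicates a seasonal period of 2.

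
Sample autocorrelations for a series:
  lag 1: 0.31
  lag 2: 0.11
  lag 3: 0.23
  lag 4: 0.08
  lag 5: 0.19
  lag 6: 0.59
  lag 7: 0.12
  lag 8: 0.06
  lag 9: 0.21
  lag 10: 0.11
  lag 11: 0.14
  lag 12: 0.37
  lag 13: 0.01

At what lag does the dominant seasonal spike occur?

The largest autocorrelation is r_6 = 0.59, with a weaker echo at lag 12 (0.37); the remaining lags stay at or below 0.31. The elevated value at lag 1 (0.31), dropping to 0.11 at lag 2, reflects decaying short-term dependence rather than seasonality.
The dominant spike at lag 6 indicates a seasonal period of 6.

6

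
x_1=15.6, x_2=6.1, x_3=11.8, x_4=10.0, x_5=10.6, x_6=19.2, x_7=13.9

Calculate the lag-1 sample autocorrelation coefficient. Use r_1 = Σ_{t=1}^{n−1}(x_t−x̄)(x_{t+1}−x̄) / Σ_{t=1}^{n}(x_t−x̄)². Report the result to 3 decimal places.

-0.115

Mean x̄ = (15.6 + 6.1 + 11.8 + 10.0 + 10.6 + 19.2 + 13.9)/7 = 12.4571
Deviations from mean: 3.1429, -6.3571, -0.6571, -2.4571, -1.8571, 6.7429, 1.4429
Σ(x_t−x̄)(x_{t+1}−x̄) = (-19.9796) + (4.1776) + (1.6147) + (4.5633) + (-12.5224) + (9.7290) = -12.4176
Denominator Σ(x_t−x̄)² = 107.7571
r_1 = -12.4176 / 107.7571 = -0.115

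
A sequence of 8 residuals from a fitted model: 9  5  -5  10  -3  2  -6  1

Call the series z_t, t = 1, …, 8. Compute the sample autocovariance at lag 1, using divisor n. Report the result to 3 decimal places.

-11.439

Mean z̄ = (9 + 5 − 5 + 10 − 3 + 2 − 6 + 1)/8 = 1.6250
Σ_{t=1}^{7}(z_t−z̄)(z_{t+1}−z̄) = -91.5156
γ_1 = -91.5156 / 8 = -11.439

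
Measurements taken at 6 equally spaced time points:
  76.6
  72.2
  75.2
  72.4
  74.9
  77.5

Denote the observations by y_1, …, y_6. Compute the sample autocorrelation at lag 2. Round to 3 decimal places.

0.022

Mean ȳ = (76.6 + 72.2 + 75.2 + 72.4 + 74.9 + 77.5)/6 = 74.8000
Deviations from mean: 1.8000, -2.6000, 0.4000, -2.4000, 0.1000, 2.7000
Σ(y_t−ȳ)(y_{t+2}−ȳ) = (0.7200) + (6.2400) + (0.0400) + (-6.4800) = 0.5200
Denominator Σ(y_t−ȳ)² = 23.2200
r_2 = 0.5200 / 23.2200 = 0.022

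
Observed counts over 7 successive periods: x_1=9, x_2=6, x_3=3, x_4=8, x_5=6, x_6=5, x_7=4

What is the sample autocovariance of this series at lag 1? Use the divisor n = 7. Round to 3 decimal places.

-0.615

Mean x̄ = (9 + 6 + 3 + 8 + 6 + 5 + 4)/7 = 5.8571
Σ_{t=1}^{6}(x_t−x̄)(x_{t+1}−x̄) = -4.3061
γ_1 = -4.3061 / 7 = -0.615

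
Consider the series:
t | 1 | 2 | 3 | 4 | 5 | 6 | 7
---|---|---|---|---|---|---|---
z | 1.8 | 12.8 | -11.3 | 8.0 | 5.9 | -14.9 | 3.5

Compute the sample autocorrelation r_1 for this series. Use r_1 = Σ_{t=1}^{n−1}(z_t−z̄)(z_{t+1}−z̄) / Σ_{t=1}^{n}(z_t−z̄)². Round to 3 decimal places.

Mean z̄ = (1.8 + 12.8 − 11.3 + 8.0 + 5.9 − 14.9 + 3.5)/7 = 0.8286
Deviations from mean: 0.9714, 11.9714, -12.1286, 7.1714, 5.0714, -15.7286, 2.6714
Σ(z_t−z̄)(z_{t+1}−z̄) = (11.6294) + (-145.1963) + (-86.9792) + (36.3694) + (-79.7663) + (-42.0178) = -305.9608
Denominator Σ(z_t−z̄)² = 623.0343
r_1 = -305.9608 / 623.0343 = -0.491

-0.491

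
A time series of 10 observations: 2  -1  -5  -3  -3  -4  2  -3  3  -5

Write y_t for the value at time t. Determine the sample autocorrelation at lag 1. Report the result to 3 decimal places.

-0.313

Mean ȳ = (2 − 1 − 5 − 3 − 3 − 4 + 2 − 3 + 3 − 5)/10 = -1.7000
Numerator Σ_{t=1}^{9}(y_t−ȳ)(y_{t+1}−ȳ) = -25.6900
Denominator Σ(y_t−ȳ)² = 82.1000
r_1 = -25.6900 / 82.1000 = -0.313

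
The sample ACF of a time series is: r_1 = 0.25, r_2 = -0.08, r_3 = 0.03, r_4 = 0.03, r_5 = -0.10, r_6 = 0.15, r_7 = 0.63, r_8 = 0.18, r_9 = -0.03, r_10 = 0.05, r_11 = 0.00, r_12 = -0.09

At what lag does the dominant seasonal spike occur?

7

The largest autocorrelation is r_7 = 0.63; the remaining lags stay at or below 0.25.
The dominant spike at lag 7 indicates a seasonal period of 7.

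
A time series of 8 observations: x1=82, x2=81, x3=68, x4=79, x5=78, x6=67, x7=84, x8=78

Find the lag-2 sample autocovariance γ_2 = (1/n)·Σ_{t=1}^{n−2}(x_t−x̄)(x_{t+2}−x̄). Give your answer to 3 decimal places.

Mean x̄ = (82 + 81 + 68 + 79 + 78 + 67 + 84 + 78)/8 = 77.1250
Deviations: 4.8750, 3.8750, -9.1250, 1.8750, 0.8750, -10.1250, 6.8750, 0.8750
Σ_{t=1}^{6}(x_t−x̄)(x_{t+2}−x̄) = -67.0313
γ_2 = -67.0313 / 8 = -8.379

-8.379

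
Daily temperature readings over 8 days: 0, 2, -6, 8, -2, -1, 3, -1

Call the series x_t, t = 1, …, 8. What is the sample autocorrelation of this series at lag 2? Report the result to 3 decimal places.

Mean x̄ = (0 + 2 − 6 + 8 − 2 − 1 + 3 − 1)/8 = 0.3750
Numerator Σ_{t=1}^{6}(x_t−x̄)(x_{t+2}−x̄) = 15.0938
Denominator Σ(x_t−x̄)² = 117.8750
r_2 = 15.0938 / 117.8750 = 0.128

0.128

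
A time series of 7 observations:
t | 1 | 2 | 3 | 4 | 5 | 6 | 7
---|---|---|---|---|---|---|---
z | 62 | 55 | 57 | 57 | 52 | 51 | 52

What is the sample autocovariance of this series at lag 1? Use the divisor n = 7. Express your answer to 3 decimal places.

Mean z̄ = (62 + 55 + 57 + 57 + 52 + 51 + 52)/7 = 55.1429
Σ_{t=1}^{6}(z_t−z̄)(z_{t+1}−z̄) = 22.4082
γ_1 = 22.4082 / 7 = 3.201

3.201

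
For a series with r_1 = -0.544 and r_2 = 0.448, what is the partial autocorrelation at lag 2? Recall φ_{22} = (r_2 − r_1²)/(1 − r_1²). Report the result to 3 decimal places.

φ_{22} = (r_2 − r_1²) / (1 − r_1²)
r_1² = (-0.544)² = 0.295936
Numerator = 0.448 − 0.2959 = 0.1521; denominator = 1 − 0.2959 = 0.7041
φ_{22} = 0.1521 / 0.7041 = 0.216

0.216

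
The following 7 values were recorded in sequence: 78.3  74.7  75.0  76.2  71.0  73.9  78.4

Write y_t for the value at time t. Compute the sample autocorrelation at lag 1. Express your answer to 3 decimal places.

Mean ȳ = (78.3 + 74.7 + 75.0 + 76.2 + 71.0 + 73.9 + 78.4)/7 = 75.3571
Deviations from mean: 2.9429, -0.6571, -0.3571, 0.8429, -4.3571, -1.4571, 3.0429
Σ(y_t−ȳ)(y_{t+1}−ȳ) = (-1.9339) + (0.2347) + (-0.3010) + (-3.6724) + (6.3490) + (-4.4339) = -3.7576
Denominator Σ(y_t−ȳ)² = 40.2971
r_1 = -3.7576 / 40.2971 = -0.093

-0.093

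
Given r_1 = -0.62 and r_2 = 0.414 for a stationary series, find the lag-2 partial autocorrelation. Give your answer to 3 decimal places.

φ_{22} = (r_2 − r_1²) / (1 − r_1²)
r_1² = (-0.62)² = 0.3844
Numerator = 0.414 − 0.3844 = 0.0296; denominator = 1 − 0.3844 = 0.6156
φ_{22} = 0.0296 / 0.6156 = 0.048

0.048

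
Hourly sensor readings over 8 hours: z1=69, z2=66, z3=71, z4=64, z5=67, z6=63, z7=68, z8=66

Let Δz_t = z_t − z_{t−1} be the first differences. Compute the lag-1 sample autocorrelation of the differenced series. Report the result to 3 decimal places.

First differences Δz: -3, 5, -7, 3, -4, 5, -2
Mean of differences = -0.4286
Numerator Σ(Δz_t−Δz̄)(Δz_{t+1}−Δz̄) = -112.3265
Denominator Σ(Δz_t−Δz̄)² = 135.7143
r_1(Δz) = -112.3265 / 135.7143 = -0.828

-0.828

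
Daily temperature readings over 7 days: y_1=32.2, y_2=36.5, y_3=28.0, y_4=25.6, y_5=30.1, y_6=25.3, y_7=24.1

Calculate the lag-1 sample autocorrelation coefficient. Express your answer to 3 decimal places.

0.257

Mean ȳ = (32.2 + 36.5 + 28.0 + 25.6 + 30.1 + 25.3 + 24.1)/7 = 28.8286
Numerator Σ_{t=1}^{6}(y_t−ȳ)(y_{t+1}−ȳ) = 30.2763
Denominator Σ(y_t−ȳ)² = 117.7543
r_1 = 30.2763 / 117.7543 = 0.257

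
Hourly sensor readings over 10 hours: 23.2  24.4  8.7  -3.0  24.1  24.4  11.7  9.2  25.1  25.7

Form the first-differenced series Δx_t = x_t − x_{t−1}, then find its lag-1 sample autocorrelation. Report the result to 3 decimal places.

-0.095

First differences Δx: 1.2, -15.7, -11.7, 27.1, 0.3, -12.7, -2.5, 15.9, 0.6
Mean of differences = 0.2778
Numerator Σ(Δx_t−Δx̄)(Δx_{t+1}−Δx̄) = -146.6316
Denominator Σ(Δx_t−Δx̄)² = 1539.3356
r_1(Δx) = -146.6316 / 1539.3356 = -0.095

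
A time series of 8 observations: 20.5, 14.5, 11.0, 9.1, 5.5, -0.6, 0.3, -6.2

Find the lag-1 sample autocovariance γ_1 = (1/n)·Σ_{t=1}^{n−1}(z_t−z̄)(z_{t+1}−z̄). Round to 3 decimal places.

Mean z̄ = (20.5 + 14.5 + 11.0 + 9.1 + 5.5 − 0.6 + 0.3 − 6.2)/8 = 6.7625
Deviations: 13.7375, 7.7375, 4.2375, 2.3375, -1.2625, -7.3625, -6.4625, -12.9625
Σ_{t=1}^{7}(z_t−z̄)(z_{t+1}−z̄) = 286.6811
γ_1 = 286.6811 / 8 = 35.835

35.835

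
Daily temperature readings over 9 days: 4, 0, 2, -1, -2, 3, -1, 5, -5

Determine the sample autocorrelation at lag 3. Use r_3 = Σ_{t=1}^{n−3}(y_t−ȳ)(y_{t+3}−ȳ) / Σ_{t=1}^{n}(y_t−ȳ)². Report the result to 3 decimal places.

-0.279

Mean ȳ = (4 + 0 + 2 − 1 − 2 + 3 − 1 + 5 − 5)/9 = 0.5556
Numerator Σ_{t=1}^{6}(y_t−ȳ)(y_{t+3}−ȳ) = -22.9259
Denominator Σ(y_t−ȳ)² = 82.2222
r_3 = -22.9259 / 82.2222 = -0.279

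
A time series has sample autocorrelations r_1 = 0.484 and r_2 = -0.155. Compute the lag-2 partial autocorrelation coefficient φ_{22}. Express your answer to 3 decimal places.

-0.508

φ_{22} = (r_2 − r_1²) / (1 − r_1²)
r_1² = (0.484)² = 0.234256
Numerator = -0.155 − 0.2343 = -0.3893; denominator = 1 − 0.2343 = 0.7657
φ_{22} = -0.3893 / 0.7657 = -0.508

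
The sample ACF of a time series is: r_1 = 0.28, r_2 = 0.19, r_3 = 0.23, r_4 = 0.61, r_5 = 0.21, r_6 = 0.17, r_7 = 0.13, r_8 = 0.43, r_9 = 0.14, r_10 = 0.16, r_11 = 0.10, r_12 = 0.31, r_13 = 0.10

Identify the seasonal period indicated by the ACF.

The largest autocorrelation is r_4 = 0.61, with weaker echoes at lags 8 (0.43) and 12 (0.31); the remaining lags stay at or below 0.28. The elevated value at lag 1 (0.28), dropping to 0.19 at lag 2, reflects decaying short-term dependence rather than seasonality.
The dominant spike at lag 4 indicates a seasonal period of 4.

4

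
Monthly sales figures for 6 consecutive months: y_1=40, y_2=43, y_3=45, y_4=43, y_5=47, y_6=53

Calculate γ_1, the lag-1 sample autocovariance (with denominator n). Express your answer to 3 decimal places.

3.718

Mean ȳ = (40 + 43 + 45 + 43 + 47 + 53)/6 = 45.1667
Deviations: -5.1667, -2.1667, -0.1667, -2.1667, 1.8333, 7.8333
Σ_{t=1}^{5}(y_t−ȳ)(y_{t+1}−ȳ) = 22.3056
γ_1 = 22.3056 / 6 = 3.718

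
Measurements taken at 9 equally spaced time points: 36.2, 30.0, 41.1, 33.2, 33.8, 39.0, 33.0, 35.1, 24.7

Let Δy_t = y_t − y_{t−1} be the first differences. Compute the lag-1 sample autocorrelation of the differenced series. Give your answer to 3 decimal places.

-0.570

First differences Δy: -6.2, 11.1, -7.9, 0.6, 5.2, -6.0, 2.1, -10.4
Mean of differences = -1.4375
Numerator Σ(Δy_t−Δȳ)(Δy_{t+1}−Δȳ) = -218.5052
Denominator Σ(Δy_t−Δȳ)² = 383.4988
r_1(Δy) = -218.5052 / 383.4988 = -0.570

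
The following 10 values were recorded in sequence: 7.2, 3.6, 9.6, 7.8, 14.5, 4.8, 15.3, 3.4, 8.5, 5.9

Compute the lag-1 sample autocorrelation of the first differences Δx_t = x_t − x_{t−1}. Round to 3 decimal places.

-0.861

First differences Δx: -3.6, 6.0, -1.8, 6.7, -9.7, 10.5, -11.9, 5.1, -2.6
Mean of differences = -0.1444
Numerator Σ(Δx_t−Δx̄)(Δx_{t+1}−Δx̄) = -409.5131
Denominator Σ(Δx_t−Δx̄)² = 475.6222
r_1(Δx) = -409.5131 / 475.6222 = -0.861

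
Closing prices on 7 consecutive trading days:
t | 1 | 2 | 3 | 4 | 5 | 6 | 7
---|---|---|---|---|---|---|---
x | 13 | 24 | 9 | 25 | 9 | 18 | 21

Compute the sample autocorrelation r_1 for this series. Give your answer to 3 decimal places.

Mean x̄ = (13 + 24 + 9 + 25 + 9 + 18 + 21)/7 = 17.0000
Deviations from mean: -4.0000, 7.0000, -8.0000, 8.0000, -8.0000, 1.0000, 4.0000
Σ(x_t−x̄)(x_{t+1}−x̄) = (-28.0000) + (-56.0000) + (-64.0000) + (-64.0000) + (-8.0000) + (4.0000) = -216.0000
Denominator Σ(x_t−x̄)² = 274.0000
r_1 = -216.0000 / 274.0000 = -0.788

-0.788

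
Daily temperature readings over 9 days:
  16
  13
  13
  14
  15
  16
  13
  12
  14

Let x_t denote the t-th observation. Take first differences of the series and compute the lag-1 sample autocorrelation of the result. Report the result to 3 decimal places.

First differences Δx: -3, 0, 1, 1, 1, -3, -1, 2
Mean of differences = -0.2500
Numerator Σ(Δx_t−Δx̄)(Δx_{t+1}−Δx̄) = -0.3125
Denominator Σ(Δx_t−Δx̄)² = 25.5000
r_1(Δx) = -0.3125 / 25.5000 = -0.012

-0.012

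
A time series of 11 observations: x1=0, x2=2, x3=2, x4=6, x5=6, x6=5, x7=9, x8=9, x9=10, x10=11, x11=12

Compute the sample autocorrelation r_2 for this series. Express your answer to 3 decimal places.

0.427

Mean x̄ = (0 + 2 + 2 + 6 + 6 + 5 + 9 + 9 + 10 + 11 + 12)/11 = 6.5455
Numerator Σ_{t=1}^{9}(x_t−x̄)(x_{t+2}−x̄) = 68.6777
Denominator Σ(x_t−x̄)² = 160.7273
r_2 = 68.6777 / 160.7273 = 0.427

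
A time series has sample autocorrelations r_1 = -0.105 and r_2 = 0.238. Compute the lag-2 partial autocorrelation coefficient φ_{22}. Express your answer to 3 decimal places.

0.230

φ_{22} = (r_2 − r_1²) / (1 − r_1²)
r_1² = (-0.105)² = 0.011025
Numerator = 0.238 − 0.0110 = 0.2270; denominator = 1 − 0.0110 = 0.9890
φ_{22} = 0.2270 / 0.9890 = 0.230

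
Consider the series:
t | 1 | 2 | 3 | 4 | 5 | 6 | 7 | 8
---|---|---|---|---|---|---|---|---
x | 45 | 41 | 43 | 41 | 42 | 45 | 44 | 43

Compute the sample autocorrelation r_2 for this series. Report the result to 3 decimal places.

Mean x̄ = (45 + 41 + 43 + 41 + 42 + 45 + 44 + 43)/8 = 43.0000
Deviations from mean: 2.0000, -2.0000, 0.0000, -2.0000, -1.0000, 2.0000, 1.0000, 0.0000
Σ(x_t−x̄)(x_{t+2}−x̄) = (0.0000) + (4.0000) + (0.0000) + (-4.0000) + (-1.0000) + (0.0000) = -1.0000
Denominator Σ(x_t−x̄)² = 18.0000
r_2 = -1.0000 / 18.0000 = -0.056

-0.056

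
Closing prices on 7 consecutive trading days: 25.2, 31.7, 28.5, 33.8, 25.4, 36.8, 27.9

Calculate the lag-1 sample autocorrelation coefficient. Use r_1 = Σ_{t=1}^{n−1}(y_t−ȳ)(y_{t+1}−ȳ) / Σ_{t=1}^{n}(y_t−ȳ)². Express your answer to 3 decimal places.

-0.689

Mean ȳ = (25.2 + 31.7 + 28.5 + 33.8 + 25.4 + 36.8 + 27.9)/7 = 29.9000
Deviations from mean: -4.7000, 1.8000, -1.4000, 3.9000, -4.5000, 6.9000, -2.0000
Σ(y_t−ȳ)(y_{t+1}−ȳ) = (-8.4600) + (-2.5200) + (-5.4600) + (-17.5500) + (-31.0500) + (-13.8000) = -78.8400
Denominator Σ(y_t−ȳ)² = 114.3600
r_1 = -78.8400 / 114.3600 = -0.689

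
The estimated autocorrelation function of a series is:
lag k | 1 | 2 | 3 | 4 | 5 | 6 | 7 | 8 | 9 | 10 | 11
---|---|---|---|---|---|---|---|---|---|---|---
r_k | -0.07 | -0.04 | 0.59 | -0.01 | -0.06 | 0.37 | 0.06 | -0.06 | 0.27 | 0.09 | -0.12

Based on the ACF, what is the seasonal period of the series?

3

The largest autocorrelation is r_3 = 0.59, with weaker echoes at lags 6 (0.37) and 9 (0.27); the remaining lags stay at or below 0.09.
The dominant spike at lag 3 indicates a seasonal period of 3.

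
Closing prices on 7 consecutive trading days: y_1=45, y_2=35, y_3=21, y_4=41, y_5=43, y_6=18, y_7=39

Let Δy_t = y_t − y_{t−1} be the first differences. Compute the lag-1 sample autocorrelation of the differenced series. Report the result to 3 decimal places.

-0.394

First differences Δy: -10, -14, 20, 2, -25, 21
Mean of differences = -1.0000
Numerator Σ(Δy_t−Δȳ)(Δy_{t+1}−Δȳ) = -693.0000
Denominator Σ(Δy_t−Δȳ)² = 1760.0000
r_1(Δy) = -693.0000 / 1760.0000 = -0.394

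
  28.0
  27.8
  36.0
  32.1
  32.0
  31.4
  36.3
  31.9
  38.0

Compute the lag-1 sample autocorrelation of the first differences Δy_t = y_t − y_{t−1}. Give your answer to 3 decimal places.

-0.604

First differences Δy: -0.2, 8.2, -3.9, -0.1, -0.6, 4.9, -4.4, 6.1
Mean of differences = 1.2500
Numerator Σ(Δy_t−Δȳ)(Δy_{t+1}−Δȳ) = -91.1975
Denominator Σ(Δy_t−Δȳ)² = 150.9400
r_1(Δy) = -91.1975 / 150.9400 = -0.604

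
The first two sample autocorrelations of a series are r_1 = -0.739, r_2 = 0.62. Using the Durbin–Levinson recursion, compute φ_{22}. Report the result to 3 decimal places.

0.163

φ_{22} = (r_2 − r_1²) / (1 − r_1²)
r_1² = (-0.739)² = 0.546121
Numerator = 0.62 − 0.5461 = 0.0739; denominator = 1 − 0.5461 = 0.4539
φ_{22} = 0.0739 / 0.4539 = 0.163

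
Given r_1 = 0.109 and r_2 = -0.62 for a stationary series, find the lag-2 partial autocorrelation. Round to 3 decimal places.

φ_{22} = (r_2 − r_1²) / (1 − r_1²)
r_1² = (0.109)² = 0.011881
Numerator = -0.62 − 0.0119 = -0.6319; denominator = 1 − 0.0119 = 0.9881
φ_{22} = -0.6319 / 0.9881 = -0.639

-0.639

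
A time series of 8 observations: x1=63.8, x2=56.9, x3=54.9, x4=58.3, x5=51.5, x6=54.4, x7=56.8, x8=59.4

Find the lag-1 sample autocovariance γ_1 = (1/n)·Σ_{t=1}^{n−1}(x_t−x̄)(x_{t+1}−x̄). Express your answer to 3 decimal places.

Mean x̄ = (63.8 + 56.9 + 54.9 + 58.3 + 51.5 + 54.4 + 56.8 + 59.4)/8 = 57.0000
Deviations: 6.8000, -0.1000, -2.1000, 1.3000, -5.5000, -2.6000, -0.2000, 2.4000
Σ_{t=1}^{7}(x_t−x̄)(x_{t+1}−x̄) = 3.9900
γ_1 = 3.9900 / 8 = 0.499

0.499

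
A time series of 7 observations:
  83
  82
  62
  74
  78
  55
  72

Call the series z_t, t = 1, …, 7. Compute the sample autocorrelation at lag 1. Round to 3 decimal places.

Mean z̄ = (83 + 82 + 62 + 74 + 78 + 55 + 72)/7 = 72.2857
Deviations from mean: 10.7143, 9.7143, -10.2857, 1.7143, 5.7143, -17.2857, -0.2857
Σ(z_t−z̄)(z_{t+1}−z̄) = (104.0816) + (-99.9184) + (-17.6327) + (9.7959) + (-98.7755) + (4.9388) = -97.5102
Denominator Σ(z_t−z̄)² = 649.4286
r_1 = -97.5102 / 649.4286 = -0.150

-0.150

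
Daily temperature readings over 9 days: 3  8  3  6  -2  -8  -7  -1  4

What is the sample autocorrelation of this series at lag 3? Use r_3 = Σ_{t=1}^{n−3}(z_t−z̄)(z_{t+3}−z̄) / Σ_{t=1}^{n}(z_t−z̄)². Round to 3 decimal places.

Mean z̄ = (3 + 8 + 3 + 6 − 2 − 8 − 7 − 1 + 4)/9 = 0.6667
Numerator Σ_{t=1}^{6}(z_t−z̄)(z_{t+3}−z̄) = -92.6667
Denominator Σ(z_t−z̄)² = 248.0000
r_3 = -92.6667 / 248.0000 = -0.374

-0.374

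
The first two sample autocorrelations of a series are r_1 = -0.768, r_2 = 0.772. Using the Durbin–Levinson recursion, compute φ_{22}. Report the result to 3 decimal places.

φ_{22} = (r_2 − r_1²) / (1 − r_1²)
r_1² = (-0.768)² = 0.589824
Numerator = 0.772 − 0.5898 = 0.1822; denominator = 1 − 0.5898 = 0.4102
φ_{22} = 0.1822 / 0.4102 = 0.444

0.444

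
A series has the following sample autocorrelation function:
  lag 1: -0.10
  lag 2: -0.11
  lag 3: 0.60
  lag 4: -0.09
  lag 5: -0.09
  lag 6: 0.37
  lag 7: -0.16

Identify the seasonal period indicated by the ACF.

3

The largest autocorrelation is r_3 = 0.60, with a weaker echo at lag 6 (0.37); the remaining lags stay at or below -0.09.
The dominant spike at lag 3 indicates a seasonal period of 3.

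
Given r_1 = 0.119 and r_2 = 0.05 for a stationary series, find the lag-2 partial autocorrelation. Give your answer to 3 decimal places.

0.036

φ_{22} = (r_2 − r_1²) / (1 − r_1²)
r_1² = (0.119)² = 0.014161
Numerator = 0.05 − 0.0142 = 0.0358; denominator = 1 − 0.0142 = 0.9858
φ_{22} = 0.0358 / 0.9858 = 0.036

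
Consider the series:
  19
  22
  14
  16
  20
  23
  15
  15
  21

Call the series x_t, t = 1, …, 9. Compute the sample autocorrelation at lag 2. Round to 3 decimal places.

-0.647

Mean x̄ = (19 + 22 + 14 + 16 + 20 + 23 + 15 + 15 + 21)/9 = 18.3333
Numerator Σ_{t=1}^{7}(x_t−x̄)(x_{t+2}−x̄) = -59.5556
Denominator Σ(x_t−x̄)² = 92.0000
r_2 = -59.5556 / 92.0000 = -0.647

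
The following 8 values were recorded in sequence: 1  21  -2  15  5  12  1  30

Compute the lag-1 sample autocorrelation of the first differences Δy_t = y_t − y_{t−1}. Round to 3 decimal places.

-0.643

First differences Δy: 20, -23, 17, -10, 7, -11, 29
Mean of differences = 4.1429
Numerator Σ(Δy_t−Δȳ)(Δy_{t+1}−Δȳ) = -1421.3061
Denominator Σ(Δy_t−Δȳ)² = 2208.8571
r_1(Δy) = -1421.3061 / 2208.8571 = -0.643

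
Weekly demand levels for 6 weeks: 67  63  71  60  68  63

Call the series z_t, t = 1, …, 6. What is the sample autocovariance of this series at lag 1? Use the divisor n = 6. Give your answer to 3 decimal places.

-11.296

Mean z̄ = (67 + 63 + 71 + 60 + 68 + 63)/6 = 65.3333
Σ_{t=1}^{5}(z_t−z̄)(z_{t+1}−z̄) = -67.7778
γ_1 = -67.7778 / 6 = -11.296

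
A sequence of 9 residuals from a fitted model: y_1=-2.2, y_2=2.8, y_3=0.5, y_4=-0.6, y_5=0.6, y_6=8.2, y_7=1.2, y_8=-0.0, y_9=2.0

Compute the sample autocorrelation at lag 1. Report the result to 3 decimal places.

-0.148

Mean ȳ = (-2.2 + 2.8 + 0.5 − 0.6 + 0.6 + 8.2 + 1.2 − 0.0 + 2.0)/9 = 1.3889
Numerator Σ_{t=1}^{8}(y_t−ȳ)(y_{t+1}−ȳ) = -10.2279
Denominator Σ(y_t−ȳ)² = 68.9689
r_1 = -10.2279 / 68.9689 = -0.148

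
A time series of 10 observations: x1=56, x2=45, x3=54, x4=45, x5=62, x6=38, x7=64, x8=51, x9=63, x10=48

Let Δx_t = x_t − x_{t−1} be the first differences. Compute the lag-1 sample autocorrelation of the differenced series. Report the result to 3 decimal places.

-0.859

First differences Δx: -11, 9, -9, 17, -24, 26, -13, 12, -15
Mean of differences = -0.8889
Numerator Σ(Δx_t−Δx̄)(Δx_{t+1}−Δx̄) = -2023.7901
Denominator Σ(Δx_t−Δx̄)² = 2354.8889
r_1(Δx) = -2023.7901 / 2354.8889 = -0.859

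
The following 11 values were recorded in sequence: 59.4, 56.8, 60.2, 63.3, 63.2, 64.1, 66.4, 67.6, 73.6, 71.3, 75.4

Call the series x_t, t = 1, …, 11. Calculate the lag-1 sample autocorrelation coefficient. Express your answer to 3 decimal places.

Mean x̄ = (59.4 + 56.8 + 60.2 + 63.3 + 63.2 + 64.1 + 66.4 + 67.6 + 73.6 + 71.3 + 75.4)/11 = 65.5727
Numerator Σ_{t=1}^{10}(x_t−x̄)(x_{t+1}−x̄) = 241.3729
Denominator Σ(x_t−x̄)² = 355.5018
r_1 = 241.3729 / 355.5018 = 0.679

0.679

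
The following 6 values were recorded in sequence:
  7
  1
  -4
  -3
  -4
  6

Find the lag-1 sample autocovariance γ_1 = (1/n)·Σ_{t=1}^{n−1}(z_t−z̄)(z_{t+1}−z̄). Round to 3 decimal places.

Mean z̄ = (7 + 1 − 4 − 3 − 4 + 6)/6 = 0.5000
Deviations: 6.5000, 0.5000, -4.5000, -3.5000, -4.5000, 5.5000
Σ_{t=1}^{5}(z_t−z̄)(z_{t+1}−z̄) = 7.7500
γ_1 = 7.7500 / 6 = 1.292

1.292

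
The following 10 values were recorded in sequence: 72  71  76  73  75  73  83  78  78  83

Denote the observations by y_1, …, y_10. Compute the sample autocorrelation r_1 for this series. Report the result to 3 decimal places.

Mean ȳ = (72 + 71 + 76 + 73 + 75 + 73 + 83 + 78 + 78 + 83)/10 = 76.2000
Numerator Σ_{t=1}^{9}(y_t−ȳ)(y_{t+1}−ȳ) = 37.1600
Denominator Σ(y_t−ȳ)² = 165.6000
r_1 = 37.1600 / 165.6000 = 0.224

0.224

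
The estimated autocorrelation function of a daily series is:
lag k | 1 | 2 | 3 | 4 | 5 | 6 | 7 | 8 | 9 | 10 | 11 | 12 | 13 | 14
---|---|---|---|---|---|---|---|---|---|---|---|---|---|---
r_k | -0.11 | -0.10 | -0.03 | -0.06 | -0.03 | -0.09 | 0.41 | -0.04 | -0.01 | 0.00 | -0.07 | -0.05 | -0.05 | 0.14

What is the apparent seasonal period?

7

The largest autocorrelation is r_7 = 0.41; the remaining lags stay at or below 0.14.
The dominant spike at lag 7 indicates a seasonal period of 7.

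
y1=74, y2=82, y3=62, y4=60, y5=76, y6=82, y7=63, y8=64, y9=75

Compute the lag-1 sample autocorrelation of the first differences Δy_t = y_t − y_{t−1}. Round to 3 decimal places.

-0.141

First differences Δy: 8, -20, -2, 16, 6, -19, 1, 11
Mean of differences = 0.1250
Numerator Σ(Δy_t−Δȳ)(Δy_{t+1}−Δȳ) = -175.7656
Denominator Σ(Δy_t−Δȳ)² = 1242.8750
r_1(Δy) = -175.7656 / 1242.8750 = -0.141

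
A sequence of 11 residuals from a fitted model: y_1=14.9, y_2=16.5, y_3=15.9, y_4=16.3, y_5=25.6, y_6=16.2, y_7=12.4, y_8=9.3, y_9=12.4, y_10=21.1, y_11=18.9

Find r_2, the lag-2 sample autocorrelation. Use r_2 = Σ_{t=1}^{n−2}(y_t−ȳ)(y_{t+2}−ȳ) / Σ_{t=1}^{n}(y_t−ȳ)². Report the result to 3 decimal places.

-0.339

Mean ȳ = (14.9 + 16.5 + 15.9 + 16.3 + 25.6 + 16.2 + 12.4 + 9.3 + 12.4 + 21.1 + 18.9)/11 = 16.3182
Numerator Σ_{t=1}^{9}(y_t−ȳ)(y_{t+2}−ȳ) = -67.1516
Denominator Σ(y_t−ȳ)² = 197.8764
r_2 = -67.1516 / 197.8764 = -0.339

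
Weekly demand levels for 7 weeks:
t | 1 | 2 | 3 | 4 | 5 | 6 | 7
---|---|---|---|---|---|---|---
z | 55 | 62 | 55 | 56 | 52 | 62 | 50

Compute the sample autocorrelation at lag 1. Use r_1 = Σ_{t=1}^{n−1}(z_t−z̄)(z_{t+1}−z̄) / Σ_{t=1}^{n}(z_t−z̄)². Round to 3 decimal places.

-0.571

Mean z̄ = (55 + 62 + 55 + 56 + 52 + 62 + 50)/7 = 56.0000
Deviations from mean: -1.0000, 6.0000, -1.0000, 0.0000, -4.0000, 6.0000, -6.0000
Numerator Σ_{t=1}^{6}(z_t−z̄)(z_{t+1}−z̄) = -72.0000
Denominator Σ(z_t−z̄)² = 126.0000
r_1 = -72.0000 / 126.0000 = -0.571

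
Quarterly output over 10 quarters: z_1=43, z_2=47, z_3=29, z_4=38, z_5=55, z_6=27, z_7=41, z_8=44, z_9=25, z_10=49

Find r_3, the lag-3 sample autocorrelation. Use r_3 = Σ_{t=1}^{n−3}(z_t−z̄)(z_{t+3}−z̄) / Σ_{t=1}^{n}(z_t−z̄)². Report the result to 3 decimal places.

Mean z̄ = (43 + 47 + 29 + 38 + 55 + 27 + 41 + 44 + 25 + 49)/10 = 39.8000
Σ(z_t−z̄)(z_{t+3}−z̄) = (-5.7600) + (109.4400) + (138.2400) + (-2.1600) + (63.8400) + (189.4400) + (11.0400) = 504.0800
Denominator Σ(z_t−z̄)² = 899.6000
r_3 = 504.0800 / 899.6000 = 0.560

0.560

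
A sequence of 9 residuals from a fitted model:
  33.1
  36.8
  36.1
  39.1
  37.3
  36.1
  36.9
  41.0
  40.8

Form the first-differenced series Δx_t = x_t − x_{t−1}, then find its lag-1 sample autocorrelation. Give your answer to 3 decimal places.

First differences Δx: 3.7, -0.7, 3.0, -1.8, -1.2, 0.8, 4.1, -0.2
Mean of differences = 0.9625
Numerator Σ(Δx_t−Δx̄)(Δx_{t+1}−Δx̄) = -11.3989
Denominator Σ(Δx_t−Δx̄)² = 37.9388
r_1(Δx) = -11.3989 / 37.9388 = -0.300

-0.300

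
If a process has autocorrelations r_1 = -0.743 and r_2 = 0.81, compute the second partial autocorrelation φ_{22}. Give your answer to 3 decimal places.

0.576

φ_{22} = (r_2 − r_1²) / (1 − r_1²)
r_1² = (-0.743)² = 0.552049
Numerator = 0.81 − 0.5520 = 0.2580; denominator = 1 − 0.5520 = 0.4480
φ_{22} = 0.2580 / 0.4480 = 0.576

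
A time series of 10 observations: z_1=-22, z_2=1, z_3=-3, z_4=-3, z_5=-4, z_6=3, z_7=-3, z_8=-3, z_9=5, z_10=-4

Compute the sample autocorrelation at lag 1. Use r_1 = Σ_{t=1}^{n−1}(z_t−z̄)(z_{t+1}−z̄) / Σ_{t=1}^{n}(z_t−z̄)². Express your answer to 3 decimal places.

-0.178

Mean z̄ = (-22 + 1 − 3 − 3 − 4 + 3 − 3 − 3 + 5 − 4)/10 = -3.3000
Numerator Σ_{t=1}^{9}(z_t−z̄)(z_{t+1}−z̄) = -84.9900
Denominator Σ(z_t−z̄)² = 478.1000
r_1 = -84.9900 / 478.1000 = -0.178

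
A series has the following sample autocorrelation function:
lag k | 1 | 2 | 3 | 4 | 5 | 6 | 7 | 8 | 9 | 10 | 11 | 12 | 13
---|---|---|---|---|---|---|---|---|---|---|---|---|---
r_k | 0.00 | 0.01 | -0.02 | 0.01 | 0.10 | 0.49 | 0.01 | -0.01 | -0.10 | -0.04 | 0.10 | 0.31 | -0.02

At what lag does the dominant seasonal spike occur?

6

The largest autocorrelation is r_6 = 0.49, with a weaker echo at lag 12 (0.31); the remaining lags stay at or below 0.10.
The dominant spike at lag 6 indicates a seasonal period of 6.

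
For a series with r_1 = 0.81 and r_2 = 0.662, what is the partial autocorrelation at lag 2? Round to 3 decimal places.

0.017

φ_{22} = (r_2 − r_1²) / (1 − r_1²)
r_1² = (0.81)² = 0.6561
Numerator = 0.662 − 0.6561 = 0.0059; denominator = 1 − 0.6561 = 0.3439
φ_{22} = 0.0059 / 0.3439 = 0.017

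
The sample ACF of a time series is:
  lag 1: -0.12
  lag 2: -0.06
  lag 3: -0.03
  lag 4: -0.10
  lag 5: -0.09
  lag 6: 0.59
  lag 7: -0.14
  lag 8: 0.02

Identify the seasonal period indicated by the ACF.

The largest autocorrelation is r_6 = 0.59; the remaining lags stay at or below 0.02.
The dominant spike at lag 6 indicates a seasonal period of 6.

6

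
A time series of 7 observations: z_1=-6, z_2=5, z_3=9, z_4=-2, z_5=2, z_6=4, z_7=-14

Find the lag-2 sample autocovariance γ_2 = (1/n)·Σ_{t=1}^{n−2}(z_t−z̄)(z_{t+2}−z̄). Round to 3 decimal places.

Mean z̄ = (-6 + 5 + 9 − 2 + 2 + 4 − 14)/7 = -0.2857
Deviations: -5.7143, 5.2857, 9.2857, -1.7143, 2.2857, 4.2857, -13.7143
Σ_{t=1}^{5}(z_t−z̄)(z_{t+2}−z̄) = -79.5918
γ_2 = -79.5918 / 7 = -11.370

-11.370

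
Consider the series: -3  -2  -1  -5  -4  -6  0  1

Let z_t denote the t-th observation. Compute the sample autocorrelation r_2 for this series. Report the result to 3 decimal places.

Mean z̄ = (-3 − 2 − 1 − 5 − 4 − 6 + 0 + 1)/8 = -2.5000
Deviations from mean: -0.5000, 0.5000, 1.5000, -2.5000, -1.5000, -3.5000, 2.5000, 3.5000
Σ(z_t−z̄)(z_{t+2}−z̄) = (-0.7500) + (-1.2500) + (-2.2500) + (8.7500) + (-3.7500) + (-12.2500) = -11.5000
Denominator Σ(z_t−z̄)² = 42.0000
r_2 = -11.5000 / 42.0000 = -0.274

-0.274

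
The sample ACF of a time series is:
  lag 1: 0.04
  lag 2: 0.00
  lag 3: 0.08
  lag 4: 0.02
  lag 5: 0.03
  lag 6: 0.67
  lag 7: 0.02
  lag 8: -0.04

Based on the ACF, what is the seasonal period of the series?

The largest autocorrelation is r_6 = 0.67; the remaining lags stay at or below 0.08.
The dominant spike at lag 6 indicates a seasonal period of 6.

6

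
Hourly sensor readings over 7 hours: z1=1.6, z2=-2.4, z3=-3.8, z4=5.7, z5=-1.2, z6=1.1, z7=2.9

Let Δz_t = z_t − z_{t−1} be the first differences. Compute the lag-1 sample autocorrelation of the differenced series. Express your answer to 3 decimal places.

First differences Δz: -4.0, -1.4, 9.5, -6.9, 2.3, 1.8
Mean of differences = 0.2167
Numerator Σ(Δz_t−Δz̄)(Δz_{t+1}−Δz̄) = -85.7853
Denominator Σ(Δz_t−Δz̄)² = 164.0683
r_1(Δz) = -85.7853 / 164.0683 = -0.523

-0.523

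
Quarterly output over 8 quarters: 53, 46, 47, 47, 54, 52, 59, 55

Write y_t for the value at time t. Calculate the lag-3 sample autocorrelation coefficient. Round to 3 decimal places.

-0.322

Mean ȳ = (53 + 46 + 47 + 47 + 54 + 52 + 59 + 55)/8 = 51.6250
Σ(y_t−ȳ)(y_{t+3}−ȳ) = (-6.3594) + (-13.3594) + (-1.7344) + (-34.1094) + (8.0156) = -47.5469
Denominator Σ(y_t−ȳ)² = 147.8750
r_3 = -47.5469 / 147.8750 = -0.322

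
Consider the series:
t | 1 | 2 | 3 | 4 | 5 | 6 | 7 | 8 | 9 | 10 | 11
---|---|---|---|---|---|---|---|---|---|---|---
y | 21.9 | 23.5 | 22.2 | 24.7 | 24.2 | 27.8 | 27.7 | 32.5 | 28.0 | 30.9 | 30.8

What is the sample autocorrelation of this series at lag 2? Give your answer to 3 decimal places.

Mean ȳ = (21.9 + 23.5 + 22.2 + 24.7 + 24.2 + 27.8 + 27.7 + 32.5 + 28.0 + 30.9 + 30.8)/11 = 26.7455
Numerator Σ_{t=1}^{9}(y_t−ȳ)(y_{t+2}−ȳ) = 71.9068
Denominator Σ(y_t−ȳ)² = 135.7473
r_2 = 71.9068 / 135.7473 = 0.530

0.530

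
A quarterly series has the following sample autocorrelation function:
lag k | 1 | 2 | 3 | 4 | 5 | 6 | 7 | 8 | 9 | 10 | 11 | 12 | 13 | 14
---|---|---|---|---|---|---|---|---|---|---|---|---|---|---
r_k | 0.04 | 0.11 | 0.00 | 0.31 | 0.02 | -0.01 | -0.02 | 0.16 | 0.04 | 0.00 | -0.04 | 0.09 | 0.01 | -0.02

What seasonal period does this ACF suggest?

4

The largest autocorrelation is r_4 = 0.31, with a weaker echo at lag 8 (0.16); the remaining lags stay at or below 0.11.
The dominant spike at lag 4 indicates a seasonal period of 4.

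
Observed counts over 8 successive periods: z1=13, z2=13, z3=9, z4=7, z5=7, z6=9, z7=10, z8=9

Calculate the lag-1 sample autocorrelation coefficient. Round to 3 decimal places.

Mean z̄ = (13 + 13 + 9 + 7 + 7 + 9 + 10 + 9)/8 = 9.6250
Deviations from mean: 3.3750, 3.3750, -0.6250, -2.6250, -2.6250, -0.6250, 0.3750, -0.6250
Numerator Σ_{t=1}^{7}(z_t−z̄)(z_{t+1}−z̄) = 18.9844
Denominator Σ(z_t−z̄)² = 37.8750
r_1 = 18.9844 / 37.8750 = 0.501

0.501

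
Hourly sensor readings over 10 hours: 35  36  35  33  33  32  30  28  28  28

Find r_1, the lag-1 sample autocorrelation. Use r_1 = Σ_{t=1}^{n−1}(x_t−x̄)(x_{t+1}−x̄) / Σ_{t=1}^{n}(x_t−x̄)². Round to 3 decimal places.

0.774

Mean x̄ = (35 + 36 + 35 + 33 + 33 + 32 + 30 + 28 + 28 + 28)/10 = 31.8000
Numerator Σ_{t=1}^{9}(x_t−x̄)(x_{t+1}−x̄) = 67.7600
Denominator Σ(x_t−x̄)² = 87.6000
r_1 = 67.7600 / 87.6000 = 0.774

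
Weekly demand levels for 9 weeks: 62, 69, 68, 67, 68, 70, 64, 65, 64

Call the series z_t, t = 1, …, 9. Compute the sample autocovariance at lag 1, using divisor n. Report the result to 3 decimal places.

Mean z̄ = (62 + 69 + 68 + 67 + 68 + 70 + 64 + 65 + 64)/9 = 66.3333
Σ_{t=1}^{8}(z_t−z̄)(z_{t+1}−z̄) = -1.1111
γ_1 = -1.1111 / 9 = -0.123

-0.123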